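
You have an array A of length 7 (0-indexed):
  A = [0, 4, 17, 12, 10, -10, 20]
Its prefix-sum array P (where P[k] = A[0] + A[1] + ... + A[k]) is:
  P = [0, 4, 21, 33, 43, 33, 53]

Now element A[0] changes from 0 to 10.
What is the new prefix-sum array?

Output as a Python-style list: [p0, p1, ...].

Change: A[0] 0 -> 10, delta = 10
P[k] for k < 0: unchanged (A[0] not included)
P[k] for k >= 0: shift by delta = 10
  P[0] = 0 + 10 = 10
  P[1] = 4 + 10 = 14
  P[2] = 21 + 10 = 31
  P[3] = 33 + 10 = 43
  P[4] = 43 + 10 = 53
  P[5] = 33 + 10 = 43
  P[6] = 53 + 10 = 63

Answer: [10, 14, 31, 43, 53, 43, 63]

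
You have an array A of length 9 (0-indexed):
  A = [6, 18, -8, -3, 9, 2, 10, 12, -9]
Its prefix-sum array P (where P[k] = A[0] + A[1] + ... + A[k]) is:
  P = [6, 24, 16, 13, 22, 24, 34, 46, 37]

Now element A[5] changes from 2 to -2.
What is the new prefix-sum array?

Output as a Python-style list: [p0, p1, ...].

Change: A[5] 2 -> -2, delta = -4
P[k] for k < 5: unchanged (A[5] not included)
P[k] for k >= 5: shift by delta = -4
  P[0] = 6 + 0 = 6
  P[1] = 24 + 0 = 24
  P[2] = 16 + 0 = 16
  P[3] = 13 + 0 = 13
  P[4] = 22 + 0 = 22
  P[5] = 24 + -4 = 20
  P[6] = 34 + -4 = 30
  P[7] = 46 + -4 = 42
  P[8] = 37 + -4 = 33

Answer: [6, 24, 16, 13, 22, 20, 30, 42, 33]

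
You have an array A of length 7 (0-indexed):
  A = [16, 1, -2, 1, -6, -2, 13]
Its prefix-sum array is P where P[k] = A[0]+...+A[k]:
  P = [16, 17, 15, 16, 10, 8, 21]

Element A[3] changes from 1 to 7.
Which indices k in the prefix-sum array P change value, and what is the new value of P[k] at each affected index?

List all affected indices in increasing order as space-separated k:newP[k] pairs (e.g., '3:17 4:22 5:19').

P[k] = A[0] + ... + A[k]
P[k] includes A[3] iff k >= 3
Affected indices: 3, 4, ..., 6; delta = 6
  P[3]: 16 + 6 = 22
  P[4]: 10 + 6 = 16
  P[5]: 8 + 6 = 14
  P[6]: 21 + 6 = 27

Answer: 3:22 4:16 5:14 6:27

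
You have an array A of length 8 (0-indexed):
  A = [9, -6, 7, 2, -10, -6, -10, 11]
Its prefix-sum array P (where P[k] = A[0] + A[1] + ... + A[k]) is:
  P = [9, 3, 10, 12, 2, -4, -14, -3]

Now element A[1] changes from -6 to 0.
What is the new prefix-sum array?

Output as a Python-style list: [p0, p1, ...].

Answer: [9, 9, 16, 18, 8, 2, -8, 3]

Derivation:
Change: A[1] -6 -> 0, delta = 6
P[k] for k < 1: unchanged (A[1] not included)
P[k] for k >= 1: shift by delta = 6
  P[0] = 9 + 0 = 9
  P[1] = 3 + 6 = 9
  P[2] = 10 + 6 = 16
  P[3] = 12 + 6 = 18
  P[4] = 2 + 6 = 8
  P[5] = -4 + 6 = 2
  P[6] = -14 + 6 = -8
  P[7] = -3 + 6 = 3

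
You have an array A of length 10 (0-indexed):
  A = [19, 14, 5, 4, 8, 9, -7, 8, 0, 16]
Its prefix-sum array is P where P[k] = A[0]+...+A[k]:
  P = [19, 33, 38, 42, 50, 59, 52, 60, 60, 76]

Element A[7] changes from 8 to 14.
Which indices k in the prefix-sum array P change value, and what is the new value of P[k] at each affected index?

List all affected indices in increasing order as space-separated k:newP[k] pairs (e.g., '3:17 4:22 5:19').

Answer: 7:66 8:66 9:82

Derivation:
P[k] = A[0] + ... + A[k]
P[k] includes A[7] iff k >= 7
Affected indices: 7, 8, ..., 9; delta = 6
  P[7]: 60 + 6 = 66
  P[8]: 60 + 6 = 66
  P[9]: 76 + 6 = 82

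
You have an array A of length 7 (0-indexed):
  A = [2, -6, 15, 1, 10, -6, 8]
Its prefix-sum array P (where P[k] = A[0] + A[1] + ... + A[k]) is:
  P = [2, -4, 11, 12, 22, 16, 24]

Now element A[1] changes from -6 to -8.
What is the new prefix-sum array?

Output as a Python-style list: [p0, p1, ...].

Change: A[1] -6 -> -8, delta = -2
P[k] for k < 1: unchanged (A[1] not included)
P[k] for k >= 1: shift by delta = -2
  P[0] = 2 + 0 = 2
  P[1] = -4 + -2 = -6
  P[2] = 11 + -2 = 9
  P[3] = 12 + -2 = 10
  P[4] = 22 + -2 = 20
  P[5] = 16 + -2 = 14
  P[6] = 24 + -2 = 22

Answer: [2, -6, 9, 10, 20, 14, 22]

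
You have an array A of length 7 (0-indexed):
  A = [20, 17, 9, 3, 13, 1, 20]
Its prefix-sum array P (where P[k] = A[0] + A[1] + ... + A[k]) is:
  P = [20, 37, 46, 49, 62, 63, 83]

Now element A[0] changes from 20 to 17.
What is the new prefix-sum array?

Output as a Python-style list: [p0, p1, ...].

Change: A[0] 20 -> 17, delta = -3
P[k] for k < 0: unchanged (A[0] not included)
P[k] for k >= 0: shift by delta = -3
  P[0] = 20 + -3 = 17
  P[1] = 37 + -3 = 34
  P[2] = 46 + -3 = 43
  P[3] = 49 + -3 = 46
  P[4] = 62 + -3 = 59
  P[5] = 63 + -3 = 60
  P[6] = 83 + -3 = 80

Answer: [17, 34, 43, 46, 59, 60, 80]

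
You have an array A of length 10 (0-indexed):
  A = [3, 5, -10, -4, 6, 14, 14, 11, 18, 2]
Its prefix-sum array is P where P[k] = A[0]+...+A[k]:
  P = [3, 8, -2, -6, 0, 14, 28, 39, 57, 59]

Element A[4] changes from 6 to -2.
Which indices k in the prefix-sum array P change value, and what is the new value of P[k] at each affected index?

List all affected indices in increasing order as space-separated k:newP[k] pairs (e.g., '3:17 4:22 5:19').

P[k] = A[0] + ... + A[k]
P[k] includes A[4] iff k >= 4
Affected indices: 4, 5, ..., 9; delta = -8
  P[4]: 0 + -8 = -8
  P[5]: 14 + -8 = 6
  P[6]: 28 + -8 = 20
  P[7]: 39 + -8 = 31
  P[8]: 57 + -8 = 49
  P[9]: 59 + -8 = 51

Answer: 4:-8 5:6 6:20 7:31 8:49 9:51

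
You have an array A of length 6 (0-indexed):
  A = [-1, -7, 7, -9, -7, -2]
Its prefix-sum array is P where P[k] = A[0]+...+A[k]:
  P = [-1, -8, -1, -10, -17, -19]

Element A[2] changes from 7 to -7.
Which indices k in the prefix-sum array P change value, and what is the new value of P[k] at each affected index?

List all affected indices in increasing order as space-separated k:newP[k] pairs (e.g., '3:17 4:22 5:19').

P[k] = A[0] + ... + A[k]
P[k] includes A[2] iff k >= 2
Affected indices: 2, 3, ..., 5; delta = -14
  P[2]: -1 + -14 = -15
  P[3]: -10 + -14 = -24
  P[4]: -17 + -14 = -31
  P[5]: -19 + -14 = -33

Answer: 2:-15 3:-24 4:-31 5:-33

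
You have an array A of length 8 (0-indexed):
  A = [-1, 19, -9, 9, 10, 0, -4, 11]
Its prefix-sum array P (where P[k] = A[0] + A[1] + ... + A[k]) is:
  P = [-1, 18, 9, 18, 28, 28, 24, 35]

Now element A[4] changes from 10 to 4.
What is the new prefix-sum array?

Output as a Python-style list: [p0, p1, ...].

Change: A[4] 10 -> 4, delta = -6
P[k] for k < 4: unchanged (A[4] not included)
P[k] for k >= 4: shift by delta = -6
  P[0] = -1 + 0 = -1
  P[1] = 18 + 0 = 18
  P[2] = 9 + 0 = 9
  P[3] = 18 + 0 = 18
  P[4] = 28 + -6 = 22
  P[5] = 28 + -6 = 22
  P[6] = 24 + -6 = 18
  P[7] = 35 + -6 = 29

Answer: [-1, 18, 9, 18, 22, 22, 18, 29]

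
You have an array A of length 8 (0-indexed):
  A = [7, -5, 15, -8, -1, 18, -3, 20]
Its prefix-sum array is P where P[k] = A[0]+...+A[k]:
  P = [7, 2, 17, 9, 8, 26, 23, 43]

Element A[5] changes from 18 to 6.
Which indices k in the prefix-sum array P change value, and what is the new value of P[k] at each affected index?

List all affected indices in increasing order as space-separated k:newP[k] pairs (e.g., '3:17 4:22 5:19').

Answer: 5:14 6:11 7:31

Derivation:
P[k] = A[0] + ... + A[k]
P[k] includes A[5] iff k >= 5
Affected indices: 5, 6, ..., 7; delta = -12
  P[5]: 26 + -12 = 14
  P[6]: 23 + -12 = 11
  P[7]: 43 + -12 = 31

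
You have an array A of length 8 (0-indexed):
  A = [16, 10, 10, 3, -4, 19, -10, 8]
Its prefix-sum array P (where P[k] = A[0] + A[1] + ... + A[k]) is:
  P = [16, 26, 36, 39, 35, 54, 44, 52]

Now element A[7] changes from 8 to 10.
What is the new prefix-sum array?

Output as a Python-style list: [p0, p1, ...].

Answer: [16, 26, 36, 39, 35, 54, 44, 54]

Derivation:
Change: A[7] 8 -> 10, delta = 2
P[k] for k < 7: unchanged (A[7] not included)
P[k] for k >= 7: shift by delta = 2
  P[0] = 16 + 0 = 16
  P[1] = 26 + 0 = 26
  P[2] = 36 + 0 = 36
  P[3] = 39 + 0 = 39
  P[4] = 35 + 0 = 35
  P[5] = 54 + 0 = 54
  P[6] = 44 + 0 = 44
  P[7] = 52 + 2 = 54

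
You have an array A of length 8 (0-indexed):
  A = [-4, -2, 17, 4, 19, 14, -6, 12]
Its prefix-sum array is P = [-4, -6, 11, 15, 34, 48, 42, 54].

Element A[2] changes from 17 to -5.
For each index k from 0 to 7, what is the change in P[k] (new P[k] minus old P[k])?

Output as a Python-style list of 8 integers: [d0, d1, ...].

Answer: [0, 0, -22, -22, -22, -22, -22, -22]

Derivation:
Element change: A[2] 17 -> -5, delta = -22
For k < 2: P[k] unchanged, delta_P[k] = 0
For k >= 2: P[k] shifts by exactly -22
Delta array: [0, 0, -22, -22, -22, -22, -22, -22]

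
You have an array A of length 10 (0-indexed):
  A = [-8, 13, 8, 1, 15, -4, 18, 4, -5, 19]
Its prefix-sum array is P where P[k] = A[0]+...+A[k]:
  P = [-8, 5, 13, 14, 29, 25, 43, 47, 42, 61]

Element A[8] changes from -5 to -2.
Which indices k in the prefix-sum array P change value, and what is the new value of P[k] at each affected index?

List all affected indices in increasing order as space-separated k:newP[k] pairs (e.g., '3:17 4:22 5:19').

P[k] = A[0] + ... + A[k]
P[k] includes A[8] iff k >= 8
Affected indices: 8, 9, ..., 9; delta = 3
  P[8]: 42 + 3 = 45
  P[9]: 61 + 3 = 64

Answer: 8:45 9:64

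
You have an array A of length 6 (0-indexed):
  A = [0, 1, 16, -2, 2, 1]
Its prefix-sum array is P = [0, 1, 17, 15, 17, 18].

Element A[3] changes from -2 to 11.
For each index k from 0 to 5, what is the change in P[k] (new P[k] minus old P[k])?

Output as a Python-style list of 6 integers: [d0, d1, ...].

Answer: [0, 0, 0, 13, 13, 13]

Derivation:
Element change: A[3] -2 -> 11, delta = 13
For k < 3: P[k] unchanged, delta_P[k] = 0
For k >= 3: P[k] shifts by exactly 13
Delta array: [0, 0, 0, 13, 13, 13]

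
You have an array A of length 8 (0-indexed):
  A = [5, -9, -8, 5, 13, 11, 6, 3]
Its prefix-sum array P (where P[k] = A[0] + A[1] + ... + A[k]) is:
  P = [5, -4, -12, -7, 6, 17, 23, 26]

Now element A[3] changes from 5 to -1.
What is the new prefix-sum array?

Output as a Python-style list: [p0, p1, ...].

Answer: [5, -4, -12, -13, 0, 11, 17, 20]

Derivation:
Change: A[3] 5 -> -1, delta = -6
P[k] for k < 3: unchanged (A[3] not included)
P[k] for k >= 3: shift by delta = -6
  P[0] = 5 + 0 = 5
  P[1] = -4 + 0 = -4
  P[2] = -12 + 0 = -12
  P[3] = -7 + -6 = -13
  P[4] = 6 + -6 = 0
  P[5] = 17 + -6 = 11
  P[6] = 23 + -6 = 17
  P[7] = 26 + -6 = 20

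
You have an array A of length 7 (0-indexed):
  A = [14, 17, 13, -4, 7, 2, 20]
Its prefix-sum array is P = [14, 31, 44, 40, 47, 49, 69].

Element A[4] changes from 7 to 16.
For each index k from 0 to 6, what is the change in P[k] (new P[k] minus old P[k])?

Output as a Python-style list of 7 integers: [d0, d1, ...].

Element change: A[4] 7 -> 16, delta = 9
For k < 4: P[k] unchanged, delta_P[k] = 0
For k >= 4: P[k] shifts by exactly 9
Delta array: [0, 0, 0, 0, 9, 9, 9]

Answer: [0, 0, 0, 0, 9, 9, 9]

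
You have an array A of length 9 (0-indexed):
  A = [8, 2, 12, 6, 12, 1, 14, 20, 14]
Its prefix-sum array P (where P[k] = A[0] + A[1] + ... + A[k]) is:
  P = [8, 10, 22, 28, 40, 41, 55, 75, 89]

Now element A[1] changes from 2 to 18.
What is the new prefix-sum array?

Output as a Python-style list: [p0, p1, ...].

Answer: [8, 26, 38, 44, 56, 57, 71, 91, 105]

Derivation:
Change: A[1] 2 -> 18, delta = 16
P[k] for k < 1: unchanged (A[1] not included)
P[k] for k >= 1: shift by delta = 16
  P[0] = 8 + 0 = 8
  P[1] = 10 + 16 = 26
  P[2] = 22 + 16 = 38
  P[3] = 28 + 16 = 44
  P[4] = 40 + 16 = 56
  P[5] = 41 + 16 = 57
  P[6] = 55 + 16 = 71
  P[7] = 75 + 16 = 91
  P[8] = 89 + 16 = 105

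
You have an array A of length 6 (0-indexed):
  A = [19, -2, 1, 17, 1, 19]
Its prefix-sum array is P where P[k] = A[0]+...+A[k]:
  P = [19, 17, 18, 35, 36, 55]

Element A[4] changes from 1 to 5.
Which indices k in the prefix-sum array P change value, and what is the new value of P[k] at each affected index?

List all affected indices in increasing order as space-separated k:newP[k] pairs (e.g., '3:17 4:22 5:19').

Answer: 4:40 5:59

Derivation:
P[k] = A[0] + ... + A[k]
P[k] includes A[4] iff k >= 4
Affected indices: 4, 5, ..., 5; delta = 4
  P[4]: 36 + 4 = 40
  P[5]: 55 + 4 = 59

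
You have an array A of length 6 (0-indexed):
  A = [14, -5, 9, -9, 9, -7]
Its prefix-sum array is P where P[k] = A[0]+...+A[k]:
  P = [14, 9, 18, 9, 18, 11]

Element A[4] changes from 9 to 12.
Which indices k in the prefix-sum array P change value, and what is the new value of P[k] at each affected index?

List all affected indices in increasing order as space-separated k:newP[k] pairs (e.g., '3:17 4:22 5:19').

P[k] = A[0] + ... + A[k]
P[k] includes A[4] iff k >= 4
Affected indices: 4, 5, ..., 5; delta = 3
  P[4]: 18 + 3 = 21
  P[5]: 11 + 3 = 14

Answer: 4:21 5:14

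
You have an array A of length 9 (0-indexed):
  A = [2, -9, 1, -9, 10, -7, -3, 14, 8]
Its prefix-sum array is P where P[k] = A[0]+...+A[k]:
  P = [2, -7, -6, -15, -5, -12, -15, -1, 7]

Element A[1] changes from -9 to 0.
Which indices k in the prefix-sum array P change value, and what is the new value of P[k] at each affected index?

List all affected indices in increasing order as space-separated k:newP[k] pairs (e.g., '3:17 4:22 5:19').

Answer: 1:2 2:3 3:-6 4:4 5:-3 6:-6 7:8 8:16

Derivation:
P[k] = A[0] + ... + A[k]
P[k] includes A[1] iff k >= 1
Affected indices: 1, 2, ..., 8; delta = 9
  P[1]: -7 + 9 = 2
  P[2]: -6 + 9 = 3
  P[3]: -15 + 9 = -6
  P[4]: -5 + 9 = 4
  P[5]: -12 + 9 = -3
  P[6]: -15 + 9 = -6
  P[7]: -1 + 9 = 8
  P[8]: 7 + 9 = 16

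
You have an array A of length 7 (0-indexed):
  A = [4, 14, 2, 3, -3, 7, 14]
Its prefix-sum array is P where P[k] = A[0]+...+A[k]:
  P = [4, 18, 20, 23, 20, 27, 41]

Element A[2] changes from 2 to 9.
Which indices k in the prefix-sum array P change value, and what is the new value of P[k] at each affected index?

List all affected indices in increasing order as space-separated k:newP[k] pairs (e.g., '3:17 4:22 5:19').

P[k] = A[0] + ... + A[k]
P[k] includes A[2] iff k >= 2
Affected indices: 2, 3, ..., 6; delta = 7
  P[2]: 20 + 7 = 27
  P[3]: 23 + 7 = 30
  P[4]: 20 + 7 = 27
  P[5]: 27 + 7 = 34
  P[6]: 41 + 7 = 48

Answer: 2:27 3:30 4:27 5:34 6:48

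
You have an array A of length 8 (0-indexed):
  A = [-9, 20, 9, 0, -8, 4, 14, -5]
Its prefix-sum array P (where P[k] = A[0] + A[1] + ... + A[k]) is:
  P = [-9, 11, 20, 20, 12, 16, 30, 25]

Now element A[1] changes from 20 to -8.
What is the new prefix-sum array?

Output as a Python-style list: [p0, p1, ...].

Answer: [-9, -17, -8, -8, -16, -12, 2, -3]

Derivation:
Change: A[1] 20 -> -8, delta = -28
P[k] for k < 1: unchanged (A[1] not included)
P[k] for k >= 1: shift by delta = -28
  P[0] = -9 + 0 = -9
  P[1] = 11 + -28 = -17
  P[2] = 20 + -28 = -8
  P[3] = 20 + -28 = -8
  P[4] = 12 + -28 = -16
  P[5] = 16 + -28 = -12
  P[6] = 30 + -28 = 2
  P[7] = 25 + -28 = -3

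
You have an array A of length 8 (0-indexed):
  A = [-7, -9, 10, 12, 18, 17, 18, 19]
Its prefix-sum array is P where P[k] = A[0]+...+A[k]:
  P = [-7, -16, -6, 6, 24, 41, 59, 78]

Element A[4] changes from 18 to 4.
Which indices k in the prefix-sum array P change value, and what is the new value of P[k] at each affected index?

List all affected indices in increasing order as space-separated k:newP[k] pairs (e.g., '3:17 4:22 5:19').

Answer: 4:10 5:27 6:45 7:64

Derivation:
P[k] = A[0] + ... + A[k]
P[k] includes A[4] iff k >= 4
Affected indices: 4, 5, ..., 7; delta = -14
  P[4]: 24 + -14 = 10
  P[5]: 41 + -14 = 27
  P[6]: 59 + -14 = 45
  P[7]: 78 + -14 = 64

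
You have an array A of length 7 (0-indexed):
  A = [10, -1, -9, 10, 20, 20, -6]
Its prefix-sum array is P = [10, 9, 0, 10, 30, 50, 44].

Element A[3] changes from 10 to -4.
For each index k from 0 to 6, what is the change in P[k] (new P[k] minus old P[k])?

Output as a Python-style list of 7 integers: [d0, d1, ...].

Element change: A[3] 10 -> -4, delta = -14
For k < 3: P[k] unchanged, delta_P[k] = 0
For k >= 3: P[k] shifts by exactly -14
Delta array: [0, 0, 0, -14, -14, -14, -14]

Answer: [0, 0, 0, -14, -14, -14, -14]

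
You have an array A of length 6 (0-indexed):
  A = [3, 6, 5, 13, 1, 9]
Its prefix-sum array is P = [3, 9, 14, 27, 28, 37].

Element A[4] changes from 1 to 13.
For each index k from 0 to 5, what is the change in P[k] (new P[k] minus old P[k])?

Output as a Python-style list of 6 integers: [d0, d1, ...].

Answer: [0, 0, 0, 0, 12, 12]

Derivation:
Element change: A[4] 1 -> 13, delta = 12
For k < 4: P[k] unchanged, delta_P[k] = 0
For k >= 4: P[k] shifts by exactly 12
Delta array: [0, 0, 0, 0, 12, 12]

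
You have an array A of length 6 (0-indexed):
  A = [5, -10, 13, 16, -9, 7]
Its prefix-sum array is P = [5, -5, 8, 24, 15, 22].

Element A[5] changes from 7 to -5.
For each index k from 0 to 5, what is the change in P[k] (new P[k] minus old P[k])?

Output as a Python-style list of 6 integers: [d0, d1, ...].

Answer: [0, 0, 0, 0, 0, -12]

Derivation:
Element change: A[5] 7 -> -5, delta = -12
For k < 5: P[k] unchanged, delta_P[k] = 0
For k >= 5: P[k] shifts by exactly -12
Delta array: [0, 0, 0, 0, 0, -12]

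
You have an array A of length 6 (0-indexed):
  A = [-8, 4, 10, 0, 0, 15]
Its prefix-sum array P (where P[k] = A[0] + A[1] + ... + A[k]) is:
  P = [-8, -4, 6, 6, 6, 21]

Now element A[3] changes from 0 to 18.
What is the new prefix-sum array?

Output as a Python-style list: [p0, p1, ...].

Change: A[3] 0 -> 18, delta = 18
P[k] for k < 3: unchanged (A[3] not included)
P[k] for k >= 3: shift by delta = 18
  P[0] = -8 + 0 = -8
  P[1] = -4 + 0 = -4
  P[2] = 6 + 0 = 6
  P[3] = 6 + 18 = 24
  P[4] = 6 + 18 = 24
  P[5] = 21 + 18 = 39

Answer: [-8, -4, 6, 24, 24, 39]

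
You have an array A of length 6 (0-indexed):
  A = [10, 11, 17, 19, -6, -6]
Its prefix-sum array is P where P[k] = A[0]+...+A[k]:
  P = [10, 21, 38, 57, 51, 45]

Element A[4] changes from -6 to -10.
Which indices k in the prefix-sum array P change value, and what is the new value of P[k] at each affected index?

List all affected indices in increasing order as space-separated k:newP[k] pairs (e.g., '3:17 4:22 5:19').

P[k] = A[0] + ... + A[k]
P[k] includes A[4] iff k >= 4
Affected indices: 4, 5, ..., 5; delta = -4
  P[4]: 51 + -4 = 47
  P[5]: 45 + -4 = 41

Answer: 4:47 5:41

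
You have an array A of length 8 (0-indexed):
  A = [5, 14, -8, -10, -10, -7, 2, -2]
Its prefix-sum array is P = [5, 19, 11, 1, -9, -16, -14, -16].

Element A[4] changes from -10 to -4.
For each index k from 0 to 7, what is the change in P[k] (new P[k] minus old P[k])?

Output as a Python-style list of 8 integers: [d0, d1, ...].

Element change: A[4] -10 -> -4, delta = 6
For k < 4: P[k] unchanged, delta_P[k] = 0
For k >= 4: P[k] shifts by exactly 6
Delta array: [0, 0, 0, 0, 6, 6, 6, 6]

Answer: [0, 0, 0, 0, 6, 6, 6, 6]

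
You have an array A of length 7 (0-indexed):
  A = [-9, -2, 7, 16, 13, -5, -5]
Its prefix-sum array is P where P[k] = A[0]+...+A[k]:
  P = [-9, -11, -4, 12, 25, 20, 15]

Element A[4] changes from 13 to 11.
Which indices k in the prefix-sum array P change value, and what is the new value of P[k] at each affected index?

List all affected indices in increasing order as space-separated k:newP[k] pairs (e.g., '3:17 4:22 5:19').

P[k] = A[0] + ... + A[k]
P[k] includes A[4] iff k >= 4
Affected indices: 4, 5, ..., 6; delta = -2
  P[4]: 25 + -2 = 23
  P[5]: 20 + -2 = 18
  P[6]: 15 + -2 = 13

Answer: 4:23 5:18 6:13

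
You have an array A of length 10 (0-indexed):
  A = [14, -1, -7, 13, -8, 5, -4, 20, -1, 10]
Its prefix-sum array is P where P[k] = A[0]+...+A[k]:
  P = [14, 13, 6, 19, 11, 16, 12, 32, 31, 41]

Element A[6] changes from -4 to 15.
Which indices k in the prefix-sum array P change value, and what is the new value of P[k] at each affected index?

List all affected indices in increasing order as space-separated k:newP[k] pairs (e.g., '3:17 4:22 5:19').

Answer: 6:31 7:51 8:50 9:60

Derivation:
P[k] = A[0] + ... + A[k]
P[k] includes A[6] iff k >= 6
Affected indices: 6, 7, ..., 9; delta = 19
  P[6]: 12 + 19 = 31
  P[7]: 32 + 19 = 51
  P[8]: 31 + 19 = 50
  P[9]: 41 + 19 = 60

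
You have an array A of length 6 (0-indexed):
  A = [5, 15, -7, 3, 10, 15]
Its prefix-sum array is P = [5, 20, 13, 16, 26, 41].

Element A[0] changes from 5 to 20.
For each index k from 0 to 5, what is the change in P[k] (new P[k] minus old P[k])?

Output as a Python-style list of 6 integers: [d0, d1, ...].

Element change: A[0] 5 -> 20, delta = 15
For k < 0: P[k] unchanged, delta_P[k] = 0
For k >= 0: P[k] shifts by exactly 15
Delta array: [15, 15, 15, 15, 15, 15]

Answer: [15, 15, 15, 15, 15, 15]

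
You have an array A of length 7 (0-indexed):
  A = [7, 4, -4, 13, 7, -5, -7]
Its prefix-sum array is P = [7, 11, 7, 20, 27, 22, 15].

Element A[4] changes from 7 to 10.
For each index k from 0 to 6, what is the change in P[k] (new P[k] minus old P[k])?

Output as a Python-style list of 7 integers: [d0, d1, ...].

Element change: A[4] 7 -> 10, delta = 3
For k < 4: P[k] unchanged, delta_P[k] = 0
For k >= 4: P[k] shifts by exactly 3
Delta array: [0, 0, 0, 0, 3, 3, 3]

Answer: [0, 0, 0, 0, 3, 3, 3]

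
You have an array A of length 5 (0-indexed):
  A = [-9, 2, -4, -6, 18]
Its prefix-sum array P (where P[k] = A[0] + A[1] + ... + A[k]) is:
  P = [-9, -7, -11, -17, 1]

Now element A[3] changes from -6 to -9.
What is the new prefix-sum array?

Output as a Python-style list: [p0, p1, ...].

Change: A[3] -6 -> -9, delta = -3
P[k] for k < 3: unchanged (A[3] not included)
P[k] for k >= 3: shift by delta = -3
  P[0] = -9 + 0 = -9
  P[1] = -7 + 0 = -7
  P[2] = -11 + 0 = -11
  P[3] = -17 + -3 = -20
  P[4] = 1 + -3 = -2

Answer: [-9, -7, -11, -20, -2]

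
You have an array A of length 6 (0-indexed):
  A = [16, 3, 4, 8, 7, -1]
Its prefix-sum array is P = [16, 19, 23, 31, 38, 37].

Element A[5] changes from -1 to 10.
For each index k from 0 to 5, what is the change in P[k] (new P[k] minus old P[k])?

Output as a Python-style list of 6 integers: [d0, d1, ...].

Answer: [0, 0, 0, 0, 0, 11]

Derivation:
Element change: A[5] -1 -> 10, delta = 11
For k < 5: P[k] unchanged, delta_P[k] = 0
For k >= 5: P[k] shifts by exactly 11
Delta array: [0, 0, 0, 0, 0, 11]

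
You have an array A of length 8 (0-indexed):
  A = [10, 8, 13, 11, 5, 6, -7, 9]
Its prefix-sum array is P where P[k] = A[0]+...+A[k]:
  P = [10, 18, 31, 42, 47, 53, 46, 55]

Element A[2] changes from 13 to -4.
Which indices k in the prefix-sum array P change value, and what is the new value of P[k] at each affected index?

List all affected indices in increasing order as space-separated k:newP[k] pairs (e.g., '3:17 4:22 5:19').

Answer: 2:14 3:25 4:30 5:36 6:29 7:38

Derivation:
P[k] = A[0] + ... + A[k]
P[k] includes A[2] iff k >= 2
Affected indices: 2, 3, ..., 7; delta = -17
  P[2]: 31 + -17 = 14
  P[3]: 42 + -17 = 25
  P[4]: 47 + -17 = 30
  P[5]: 53 + -17 = 36
  P[6]: 46 + -17 = 29
  P[7]: 55 + -17 = 38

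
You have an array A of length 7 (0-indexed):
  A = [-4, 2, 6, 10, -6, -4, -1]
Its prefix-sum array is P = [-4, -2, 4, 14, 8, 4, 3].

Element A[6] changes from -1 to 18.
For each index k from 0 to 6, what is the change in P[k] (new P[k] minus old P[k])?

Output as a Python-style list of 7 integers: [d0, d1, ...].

Element change: A[6] -1 -> 18, delta = 19
For k < 6: P[k] unchanged, delta_P[k] = 0
For k >= 6: P[k] shifts by exactly 19
Delta array: [0, 0, 0, 0, 0, 0, 19]

Answer: [0, 0, 0, 0, 0, 0, 19]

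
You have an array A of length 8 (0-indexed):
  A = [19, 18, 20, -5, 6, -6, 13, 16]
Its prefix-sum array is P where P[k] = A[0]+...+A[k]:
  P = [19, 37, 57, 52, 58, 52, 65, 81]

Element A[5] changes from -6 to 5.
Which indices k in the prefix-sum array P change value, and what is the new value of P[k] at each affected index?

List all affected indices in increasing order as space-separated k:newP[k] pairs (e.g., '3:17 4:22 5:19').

Answer: 5:63 6:76 7:92

Derivation:
P[k] = A[0] + ... + A[k]
P[k] includes A[5] iff k >= 5
Affected indices: 5, 6, ..., 7; delta = 11
  P[5]: 52 + 11 = 63
  P[6]: 65 + 11 = 76
  P[7]: 81 + 11 = 92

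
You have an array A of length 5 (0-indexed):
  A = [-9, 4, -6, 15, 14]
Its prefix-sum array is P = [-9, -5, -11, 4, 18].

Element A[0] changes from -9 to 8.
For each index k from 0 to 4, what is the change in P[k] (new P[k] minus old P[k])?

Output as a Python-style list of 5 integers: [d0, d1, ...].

Element change: A[0] -9 -> 8, delta = 17
For k < 0: P[k] unchanged, delta_P[k] = 0
For k >= 0: P[k] shifts by exactly 17
Delta array: [17, 17, 17, 17, 17]

Answer: [17, 17, 17, 17, 17]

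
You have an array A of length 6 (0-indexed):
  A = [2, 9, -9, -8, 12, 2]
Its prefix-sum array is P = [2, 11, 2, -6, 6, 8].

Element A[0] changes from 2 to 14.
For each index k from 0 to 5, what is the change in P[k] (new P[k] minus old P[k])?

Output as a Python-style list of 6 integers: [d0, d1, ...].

Element change: A[0] 2 -> 14, delta = 12
For k < 0: P[k] unchanged, delta_P[k] = 0
For k >= 0: P[k] shifts by exactly 12
Delta array: [12, 12, 12, 12, 12, 12]

Answer: [12, 12, 12, 12, 12, 12]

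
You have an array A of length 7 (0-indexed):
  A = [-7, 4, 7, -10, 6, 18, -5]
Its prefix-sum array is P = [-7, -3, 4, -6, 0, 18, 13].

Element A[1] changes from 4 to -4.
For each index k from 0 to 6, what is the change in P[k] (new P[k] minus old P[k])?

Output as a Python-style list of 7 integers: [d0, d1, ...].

Element change: A[1] 4 -> -4, delta = -8
For k < 1: P[k] unchanged, delta_P[k] = 0
For k >= 1: P[k] shifts by exactly -8
Delta array: [0, -8, -8, -8, -8, -8, -8]

Answer: [0, -8, -8, -8, -8, -8, -8]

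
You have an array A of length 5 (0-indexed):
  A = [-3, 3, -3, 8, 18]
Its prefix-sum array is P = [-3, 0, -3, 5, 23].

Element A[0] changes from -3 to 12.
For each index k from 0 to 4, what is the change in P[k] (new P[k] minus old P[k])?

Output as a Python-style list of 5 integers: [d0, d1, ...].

Answer: [15, 15, 15, 15, 15]

Derivation:
Element change: A[0] -3 -> 12, delta = 15
For k < 0: P[k] unchanged, delta_P[k] = 0
For k >= 0: P[k] shifts by exactly 15
Delta array: [15, 15, 15, 15, 15]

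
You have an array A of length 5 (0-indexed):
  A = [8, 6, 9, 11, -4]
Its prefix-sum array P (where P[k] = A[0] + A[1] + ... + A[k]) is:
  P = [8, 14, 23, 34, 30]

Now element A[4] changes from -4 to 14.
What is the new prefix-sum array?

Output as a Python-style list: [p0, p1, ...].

Answer: [8, 14, 23, 34, 48]

Derivation:
Change: A[4] -4 -> 14, delta = 18
P[k] for k < 4: unchanged (A[4] not included)
P[k] for k >= 4: shift by delta = 18
  P[0] = 8 + 0 = 8
  P[1] = 14 + 0 = 14
  P[2] = 23 + 0 = 23
  P[3] = 34 + 0 = 34
  P[4] = 30 + 18 = 48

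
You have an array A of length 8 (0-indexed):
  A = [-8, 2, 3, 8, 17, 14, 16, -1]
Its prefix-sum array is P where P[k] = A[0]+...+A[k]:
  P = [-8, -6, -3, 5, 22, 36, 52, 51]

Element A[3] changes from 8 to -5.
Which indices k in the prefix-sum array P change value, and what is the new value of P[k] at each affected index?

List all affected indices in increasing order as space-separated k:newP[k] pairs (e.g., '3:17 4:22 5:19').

P[k] = A[0] + ... + A[k]
P[k] includes A[3] iff k >= 3
Affected indices: 3, 4, ..., 7; delta = -13
  P[3]: 5 + -13 = -8
  P[4]: 22 + -13 = 9
  P[5]: 36 + -13 = 23
  P[6]: 52 + -13 = 39
  P[7]: 51 + -13 = 38

Answer: 3:-8 4:9 5:23 6:39 7:38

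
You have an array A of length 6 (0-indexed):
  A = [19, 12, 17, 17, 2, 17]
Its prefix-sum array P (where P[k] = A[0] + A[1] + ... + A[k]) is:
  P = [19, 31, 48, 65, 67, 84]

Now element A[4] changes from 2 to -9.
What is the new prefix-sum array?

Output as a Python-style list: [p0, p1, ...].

Answer: [19, 31, 48, 65, 56, 73]

Derivation:
Change: A[4] 2 -> -9, delta = -11
P[k] for k < 4: unchanged (A[4] not included)
P[k] for k >= 4: shift by delta = -11
  P[0] = 19 + 0 = 19
  P[1] = 31 + 0 = 31
  P[2] = 48 + 0 = 48
  P[3] = 65 + 0 = 65
  P[4] = 67 + -11 = 56
  P[5] = 84 + -11 = 73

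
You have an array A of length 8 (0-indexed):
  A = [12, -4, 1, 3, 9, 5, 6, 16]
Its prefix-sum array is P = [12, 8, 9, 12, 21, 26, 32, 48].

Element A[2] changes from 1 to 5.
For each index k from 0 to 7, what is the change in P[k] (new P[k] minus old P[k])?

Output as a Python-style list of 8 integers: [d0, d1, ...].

Answer: [0, 0, 4, 4, 4, 4, 4, 4]

Derivation:
Element change: A[2] 1 -> 5, delta = 4
For k < 2: P[k] unchanged, delta_P[k] = 0
For k >= 2: P[k] shifts by exactly 4
Delta array: [0, 0, 4, 4, 4, 4, 4, 4]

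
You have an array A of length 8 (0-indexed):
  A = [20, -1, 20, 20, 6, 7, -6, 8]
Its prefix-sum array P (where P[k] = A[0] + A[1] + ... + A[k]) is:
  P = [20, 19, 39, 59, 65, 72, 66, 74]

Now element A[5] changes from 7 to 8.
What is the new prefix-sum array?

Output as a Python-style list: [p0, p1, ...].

Answer: [20, 19, 39, 59, 65, 73, 67, 75]

Derivation:
Change: A[5] 7 -> 8, delta = 1
P[k] for k < 5: unchanged (A[5] not included)
P[k] for k >= 5: shift by delta = 1
  P[0] = 20 + 0 = 20
  P[1] = 19 + 0 = 19
  P[2] = 39 + 0 = 39
  P[3] = 59 + 0 = 59
  P[4] = 65 + 0 = 65
  P[5] = 72 + 1 = 73
  P[6] = 66 + 1 = 67
  P[7] = 74 + 1 = 75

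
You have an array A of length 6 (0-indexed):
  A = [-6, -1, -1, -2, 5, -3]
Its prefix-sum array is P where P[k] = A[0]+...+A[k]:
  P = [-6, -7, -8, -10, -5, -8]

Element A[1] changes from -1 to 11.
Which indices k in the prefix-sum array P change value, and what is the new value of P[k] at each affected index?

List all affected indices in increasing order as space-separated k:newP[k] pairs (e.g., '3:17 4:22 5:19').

P[k] = A[0] + ... + A[k]
P[k] includes A[1] iff k >= 1
Affected indices: 1, 2, ..., 5; delta = 12
  P[1]: -7 + 12 = 5
  P[2]: -8 + 12 = 4
  P[3]: -10 + 12 = 2
  P[4]: -5 + 12 = 7
  P[5]: -8 + 12 = 4

Answer: 1:5 2:4 3:2 4:7 5:4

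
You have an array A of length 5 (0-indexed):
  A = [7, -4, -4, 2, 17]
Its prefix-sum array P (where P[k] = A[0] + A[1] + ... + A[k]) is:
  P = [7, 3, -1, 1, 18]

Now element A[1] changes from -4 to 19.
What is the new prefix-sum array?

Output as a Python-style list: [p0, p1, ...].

Answer: [7, 26, 22, 24, 41]

Derivation:
Change: A[1] -4 -> 19, delta = 23
P[k] for k < 1: unchanged (A[1] not included)
P[k] for k >= 1: shift by delta = 23
  P[0] = 7 + 0 = 7
  P[1] = 3 + 23 = 26
  P[2] = -1 + 23 = 22
  P[3] = 1 + 23 = 24
  P[4] = 18 + 23 = 41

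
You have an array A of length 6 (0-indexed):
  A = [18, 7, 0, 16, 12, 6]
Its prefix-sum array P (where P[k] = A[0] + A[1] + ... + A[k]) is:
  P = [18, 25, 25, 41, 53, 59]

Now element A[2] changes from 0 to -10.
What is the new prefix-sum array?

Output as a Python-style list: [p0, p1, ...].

Change: A[2] 0 -> -10, delta = -10
P[k] for k < 2: unchanged (A[2] not included)
P[k] for k >= 2: shift by delta = -10
  P[0] = 18 + 0 = 18
  P[1] = 25 + 0 = 25
  P[2] = 25 + -10 = 15
  P[3] = 41 + -10 = 31
  P[4] = 53 + -10 = 43
  P[5] = 59 + -10 = 49

Answer: [18, 25, 15, 31, 43, 49]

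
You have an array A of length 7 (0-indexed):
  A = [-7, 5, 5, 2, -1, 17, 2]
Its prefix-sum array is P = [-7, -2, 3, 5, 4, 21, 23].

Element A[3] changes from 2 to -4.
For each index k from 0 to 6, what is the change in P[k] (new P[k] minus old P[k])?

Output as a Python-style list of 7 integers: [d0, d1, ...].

Answer: [0, 0, 0, -6, -6, -6, -6]

Derivation:
Element change: A[3] 2 -> -4, delta = -6
For k < 3: P[k] unchanged, delta_P[k] = 0
For k >= 3: P[k] shifts by exactly -6
Delta array: [0, 0, 0, -6, -6, -6, -6]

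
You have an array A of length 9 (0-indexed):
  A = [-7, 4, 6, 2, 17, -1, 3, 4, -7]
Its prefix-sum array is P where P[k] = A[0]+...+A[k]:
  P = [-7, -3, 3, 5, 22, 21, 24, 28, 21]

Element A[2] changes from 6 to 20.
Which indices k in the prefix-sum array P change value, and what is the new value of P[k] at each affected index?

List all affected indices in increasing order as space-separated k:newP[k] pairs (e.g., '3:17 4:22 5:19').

P[k] = A[0] + ... + A[k]
P[k] includes A[2] iff k >= 2
Affected indices: 2, 3, ..., 8; delta = 14
  P[2]: 3 + 14 = 17
  P[3]: 5 + 14 = 19
  P[4]: 22 + 14 = 36
  P[5]: 21 + 14 = 35
  P[6]: 24 + 14 = 38
  P[7]: 28 + 14 = 42
  P[8]: 21 + 14 = 35

Answer: 2:17 3:19 4:36 5:35 6:38 7:42 8:35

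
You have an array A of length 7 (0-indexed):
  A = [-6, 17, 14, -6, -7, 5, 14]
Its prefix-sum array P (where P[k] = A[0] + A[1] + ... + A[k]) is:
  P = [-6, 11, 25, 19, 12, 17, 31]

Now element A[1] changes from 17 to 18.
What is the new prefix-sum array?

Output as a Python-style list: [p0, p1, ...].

Change: A[1] 17 -> 18, delta = 1
P[k] for k < 1: unchanged (A[1] not included)
P[k] for k >= 1: shift by delta = 1
  P[0] = -6 + 0 = -6
  P[1] = 11 + 1 = 12
  P[2] = 25 + 1 = 26
  P[3] = 19 + 1 = 20
  P[4] = 12 + 1 = 13
  P[5] = 17 + 1 = 18
  P[6] = 31 + 1 = 32

Answer: [-6, 12, 26, 20, 13, 18, 32]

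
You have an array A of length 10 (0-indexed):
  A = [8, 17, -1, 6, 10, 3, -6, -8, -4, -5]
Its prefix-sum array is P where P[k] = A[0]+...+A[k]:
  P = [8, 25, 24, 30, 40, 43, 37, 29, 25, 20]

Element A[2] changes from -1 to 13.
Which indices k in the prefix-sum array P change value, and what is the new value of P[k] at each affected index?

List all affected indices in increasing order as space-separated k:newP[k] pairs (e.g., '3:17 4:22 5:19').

Answer: 2:38 3:44 4:54 5:57 6:51 7:43 8:39 9:34

Derivation:
P[k] = A[0] + ... + A[k]
P[k] includes A[2] iff k >= 2
Affected indices: 2, 3, ..., 9; delta = 14
  P[2]: 24 + 14 = 38
  P[3]: 30 + 14 = 44
  P[4]: 40 + 14 = 54
  P[5]: 43 + 14 = 57
  P[6]: 37 + 14 = 51
  P[7]: 29 + 14 = 43
  P[8]: 25 + 14 = 39
  P[9]: 20 + 14 = 34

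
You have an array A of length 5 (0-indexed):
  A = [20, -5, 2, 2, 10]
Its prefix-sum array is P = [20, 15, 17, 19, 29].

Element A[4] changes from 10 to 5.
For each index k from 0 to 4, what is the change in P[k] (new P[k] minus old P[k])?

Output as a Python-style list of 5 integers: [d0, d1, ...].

Answer: [0, 0, 0, 0, -5]

Derivation:
Element change: A[4] 10 -> 5, delta = -5
For k < 4: P[k] unchanged, delta_P[k] = 0
For k >= 4: P[k] shifts by exactly -5
Delta array: [0, 0, 0, 0, -5]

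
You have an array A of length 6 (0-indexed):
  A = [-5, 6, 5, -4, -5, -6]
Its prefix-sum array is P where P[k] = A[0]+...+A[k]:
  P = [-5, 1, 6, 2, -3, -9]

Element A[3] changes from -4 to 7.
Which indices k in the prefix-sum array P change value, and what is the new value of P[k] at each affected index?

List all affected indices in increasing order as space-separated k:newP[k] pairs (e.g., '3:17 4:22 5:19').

P[k] = A[0] + ... + A[k]
P[k] includes A[3] iff k >= 3
Affected indices: 3, 4, ..., 5; delta = 11
  P[3]: 2 + 11 = 13
  P[4]: -3 + 11 = 8
  P[5]: -9 + 11 = 2

Answer: 3:13 4:8 5:2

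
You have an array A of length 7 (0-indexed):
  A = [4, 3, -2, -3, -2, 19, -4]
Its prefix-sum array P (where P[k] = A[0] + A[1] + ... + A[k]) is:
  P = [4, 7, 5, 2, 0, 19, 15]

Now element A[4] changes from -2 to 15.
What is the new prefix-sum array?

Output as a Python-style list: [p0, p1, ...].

Change: A[4] -2 -> 15, delta = 17
P[k] for k < 4: unchanged (A[4] not included)
P[k] for k >= 4: shift by delta = 17
  P[0] = 4 + 0 = 4
  P[1] = 7 + 0 = 7
  P[2] = 5 + 0 = 5
  P[3] = 2 + 0 = 2
  P[4] = 0 + 17 = 17
  P[5] = 19 + 17 = 36
  P[6] = 15 + 17 = 32

Answer: [4, 7, 5, 2, 17, 36, 32]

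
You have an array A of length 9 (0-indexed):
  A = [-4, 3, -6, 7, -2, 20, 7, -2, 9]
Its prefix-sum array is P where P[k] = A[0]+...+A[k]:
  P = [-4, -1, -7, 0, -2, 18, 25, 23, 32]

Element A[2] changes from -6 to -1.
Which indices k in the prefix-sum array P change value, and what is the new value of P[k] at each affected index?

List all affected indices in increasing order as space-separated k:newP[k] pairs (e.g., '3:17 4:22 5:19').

P[k] = A[0] + ... + A[k]
P[k] includes A[2] iff k >= 2
Affected indices: 2, 3, ..., 8; delta = 5
  P[2]: -7 + 5 = -2
  P[3]: 0 + 5 = 5
  P[4]: -2 + 5 = 3
  P[5]: 18 + 5 = 23
  P[6]: 25 + 5 = 30
  P[7]: 23 + 5 = 28
  P[8]: 32 + 5 = 37

Answer: 2:-2 3:5 4:3 5:23 6:30 7:28 8:37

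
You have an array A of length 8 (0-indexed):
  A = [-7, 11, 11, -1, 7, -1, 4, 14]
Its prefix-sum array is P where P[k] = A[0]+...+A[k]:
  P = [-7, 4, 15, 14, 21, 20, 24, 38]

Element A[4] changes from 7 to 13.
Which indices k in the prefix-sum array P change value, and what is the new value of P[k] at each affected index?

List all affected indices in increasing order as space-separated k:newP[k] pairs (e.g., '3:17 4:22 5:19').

P[k] = A[0] + ... + A[k]
P[k] includes A[4] iff k >= 4
Affected indices: 4, 5, ..., 7; delta = 6
  P[4]: 21 + 6 = 27
  P[5]: 20 + 6 = 26
  P[6]: 24 + 6 = 30
  P[7]: 38 + 6 = 44

Answer: 4:27 5:26 6:30 7:44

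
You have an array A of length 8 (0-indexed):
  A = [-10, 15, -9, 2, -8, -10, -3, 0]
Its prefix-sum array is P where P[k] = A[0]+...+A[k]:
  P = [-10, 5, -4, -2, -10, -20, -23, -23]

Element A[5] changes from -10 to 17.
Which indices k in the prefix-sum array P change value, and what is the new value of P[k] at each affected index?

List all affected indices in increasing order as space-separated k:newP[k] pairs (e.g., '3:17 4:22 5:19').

P[k] = A[0] + ... + A[k]
P[k] includes A[5] iff k >= 5
Affected indices: 5, 6, ..., 7; delta = 27
  P[5]: -20 + 27 = 7
  P[6]: -23 + 27 = 4
  P[7]: -23 + 27 = 4

Answer: 5:7 6:4 7:4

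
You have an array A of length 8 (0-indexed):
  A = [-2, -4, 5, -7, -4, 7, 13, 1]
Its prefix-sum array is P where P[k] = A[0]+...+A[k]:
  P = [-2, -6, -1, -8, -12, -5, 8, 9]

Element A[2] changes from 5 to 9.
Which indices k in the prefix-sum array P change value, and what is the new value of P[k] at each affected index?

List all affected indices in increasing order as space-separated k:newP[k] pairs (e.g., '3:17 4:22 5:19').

P[k] = A[0] + ... + A[k]
P[k] includes A[2] iff k >= 2
Affected indices: 2, 3, ..., 7; delta = 4
  P[2]: -1 + 4 = 3
  P[3]: -8 + 4 = -4
  P[4]: -12 + 4 = -8
  P[5]: -5 + 4 = -1
  P[6]: 8 + 4 = 12
  P[7]: 9 + 4 = 13

Answer: 2:3 3:-4 4:-8 5:-1 6:12 7:13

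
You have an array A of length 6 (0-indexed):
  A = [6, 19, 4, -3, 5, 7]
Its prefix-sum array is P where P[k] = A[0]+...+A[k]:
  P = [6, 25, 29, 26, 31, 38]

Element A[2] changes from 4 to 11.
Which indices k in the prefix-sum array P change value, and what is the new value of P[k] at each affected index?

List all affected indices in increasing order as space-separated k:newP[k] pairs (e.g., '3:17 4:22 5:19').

Answer: 2:36 3:33 4:38 5:45

Derivation:
P[k] = A[0] + ... + A[k]
P[k] includes A[2] iff k >= 2
Affected indices: 2, 3, ..., 5; delta = 7
  P[2]: 29 + 7 = 36
  P[3]: 26 + 7 = 33
  P[4]: 31 + 7 = 38
  P[5]: 38 + 7 = 45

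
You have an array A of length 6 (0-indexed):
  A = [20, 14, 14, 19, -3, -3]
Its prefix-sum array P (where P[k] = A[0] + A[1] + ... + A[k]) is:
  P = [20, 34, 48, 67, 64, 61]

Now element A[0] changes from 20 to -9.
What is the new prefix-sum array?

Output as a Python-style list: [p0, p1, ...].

Change: A[0] 20 -> -9, delta = -29
P[k] for k < 0: unchanged (A[0] not included)
P[k] for k >= 0: shift by delta = -29
  P[0] = 20 + -29 = -9
  P[1] = 34 + -29 = 5
  P[2] = 48 + -29 = 19
  P[3] = 67 + -29 = 38
  P[4] = 64 + -29 = 35
  P[5] = 61 + -29 = 32

Answer: [-9, 5, 19, 38, 35, 32]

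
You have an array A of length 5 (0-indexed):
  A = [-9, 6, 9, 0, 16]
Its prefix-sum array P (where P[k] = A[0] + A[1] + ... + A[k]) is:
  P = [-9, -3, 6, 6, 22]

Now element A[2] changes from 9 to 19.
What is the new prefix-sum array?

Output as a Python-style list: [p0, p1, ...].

Answer: [-9, -3, 16, 16, 32]

Derivation:
Change: A[2] 9 -> 19, delta = 10
P[k] for k < 2: unchanged (A[2] not included)
P[k] for k >= 2: shift by delta = 10
  P[0] = -9 + 0 = -9
  P[1] = -3 + 0 = -3
  P[2] = 6 + 10 = 16
  P[3] = 6 + 10 = 16
  P[4] = 22 + 10 = 32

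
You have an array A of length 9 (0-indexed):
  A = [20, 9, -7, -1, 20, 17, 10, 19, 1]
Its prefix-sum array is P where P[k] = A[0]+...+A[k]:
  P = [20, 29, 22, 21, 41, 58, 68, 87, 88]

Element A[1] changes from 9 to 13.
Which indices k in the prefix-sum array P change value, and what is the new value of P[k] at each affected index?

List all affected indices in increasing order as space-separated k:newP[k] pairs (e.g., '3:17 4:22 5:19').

Answer: 1:33 2:26 3:25 4:45 5:62 6:72 7:91 8:92

Derivation:
P[k] = A[0] + ... + A[k]
P[k] includes A[1] iff k >= 1
Affected indices: 1, 2, ..., 8; delta = 4
  P[1]: 29 + 4 = 33
  P[2]: 22 + 4 = 26
  P[3]: 21 + 4 = 25
  P[4]: 41 + 4 = 45
  P[5]: 58 + 4 = 62
  P[6]: 68 + 4 = 72
  P[7]: 87 + 4 = 91
  P[8]: 88 + 4 = 92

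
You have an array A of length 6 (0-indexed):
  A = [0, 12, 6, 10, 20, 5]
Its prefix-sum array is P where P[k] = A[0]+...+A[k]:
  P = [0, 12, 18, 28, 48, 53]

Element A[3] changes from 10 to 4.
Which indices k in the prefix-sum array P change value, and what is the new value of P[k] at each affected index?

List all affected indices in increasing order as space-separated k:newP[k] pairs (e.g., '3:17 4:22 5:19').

P[k] = A[0] + ... + A[k]
P[k] includes A[3] iff k >= 3
Affected indices: 3, 4, ..., 5; delta = -6
  P[3]: 28 + -6 = 22
  P[4]: 48 + -6 = 42
  P[5]: 53 + -6 = 47

Answer: 3:22 4:42 5:47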